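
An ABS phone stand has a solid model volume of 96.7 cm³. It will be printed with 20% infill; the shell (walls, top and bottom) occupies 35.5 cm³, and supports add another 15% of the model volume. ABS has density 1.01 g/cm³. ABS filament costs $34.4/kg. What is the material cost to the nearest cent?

$2.16

Infill region = 96.7 − 35.5 = 61.2 cm³.
Deposited infill = 0.20 × 61.2 = 12.24 cm³.
Support = 0.15 × 96.7 = 14.505 cm³.
Total extruded: 35.5 + 12.24 + 14.505 → 62.245 cm³.
Mass: 62.245 × 1.01 → 62.86745 g.
At $34.4/kg: 62.86745/1000 × 34.4 = $2.16.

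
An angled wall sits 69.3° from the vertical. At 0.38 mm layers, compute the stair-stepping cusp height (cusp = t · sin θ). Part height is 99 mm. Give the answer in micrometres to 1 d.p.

355.5 μm

sin(69.3°) = 0.9354, so cusp = 0.38 × 0.9354 = 0.355452 mm → 355.5 μm.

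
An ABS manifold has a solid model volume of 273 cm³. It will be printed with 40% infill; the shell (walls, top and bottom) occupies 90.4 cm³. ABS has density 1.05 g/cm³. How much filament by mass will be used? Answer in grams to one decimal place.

Volume inside the shell = 273 − 90.4 = 182.6 cm³.
Infill volume = 0.40 × 182.6 = 73.04 cm³.
Deposited volume = 90.4 + 73.04 = 163.44 cm³.
Mass = 163.44 × 1.05 = 171.612 g.

171.6 g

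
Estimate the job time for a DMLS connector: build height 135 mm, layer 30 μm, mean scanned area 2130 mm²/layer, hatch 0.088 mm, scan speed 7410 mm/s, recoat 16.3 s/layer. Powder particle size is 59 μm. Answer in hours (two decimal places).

Layer count = ceil(135 / 0.03) = 4500.
Per-layer scan distance = 2130 / 0.088, so 24204.5 mm.
Per-layer scan time = 24204.5 / 7410, so 3.2665 s.
Layer cycle = 3.2665 + 16.3, so 19.5665 s.
Build time = 4500 × 19.5665 = 88049.25 s = 24.46 hours.

24.46 hours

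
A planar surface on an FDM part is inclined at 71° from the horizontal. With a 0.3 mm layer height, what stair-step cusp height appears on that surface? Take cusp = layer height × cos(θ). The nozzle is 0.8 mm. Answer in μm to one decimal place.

97.7 μm

h_c = t·cos θ = 0.3 × 0.3256 = 0.09768 mm (97.7 μm).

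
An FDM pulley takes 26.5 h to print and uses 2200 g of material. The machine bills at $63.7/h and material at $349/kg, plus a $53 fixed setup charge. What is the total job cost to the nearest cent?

Machine cost: 63.7 × 26.5 → $1688.05.
Feedstock cost: 349 × 2200/1000 → $767.80.
Adding setup: 1688.05 + 767.80 + 53 → $2508.85.

$2508.85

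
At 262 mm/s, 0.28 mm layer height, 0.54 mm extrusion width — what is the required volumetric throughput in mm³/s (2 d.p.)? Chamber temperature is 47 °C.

A = 0.28 × 0.54 = 0.1512 mm².
Q = v·A = 262 × 0.1512 = 39.61 mm³/s.

39.61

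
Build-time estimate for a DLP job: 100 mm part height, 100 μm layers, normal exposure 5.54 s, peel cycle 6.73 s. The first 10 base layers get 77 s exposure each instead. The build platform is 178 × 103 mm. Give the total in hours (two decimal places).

3.61 hours

Layer count = ceil(100 / 0.1) = 1000.
Burn-in layers = 10 × (77 + 6.73), so 837.3 s.
Remaining layers = 990 × (5.54 + 6.73) = 12147.3 s.
Total = 837.3 + 12147.3 = 12984.6 s = 3.61 hours.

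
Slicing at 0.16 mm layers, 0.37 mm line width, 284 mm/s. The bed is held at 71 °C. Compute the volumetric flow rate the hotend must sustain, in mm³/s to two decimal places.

16.81

Extrusion cross-section: 0.16 × 0.37 → 0.0592 mm².
Q = v·A = 284 × 0.0592 = 16.81 mm³/s.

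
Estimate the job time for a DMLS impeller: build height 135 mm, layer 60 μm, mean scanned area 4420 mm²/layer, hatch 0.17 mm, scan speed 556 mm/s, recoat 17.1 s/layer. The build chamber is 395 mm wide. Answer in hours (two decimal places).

39.91 hours

Layer count = ceil(135 / 0.06) = 2250.
Per-layer scan distance = 4420 / 0.17 = 26000 mm.
Scan time per layer = 26000 / 556, so 46.7626 s.
Per-layer time: 46.7626 + 17.1 → 63.8626 s.
Total: 2250 × 63.8626 s = 143690.85 s → 39.91 hours.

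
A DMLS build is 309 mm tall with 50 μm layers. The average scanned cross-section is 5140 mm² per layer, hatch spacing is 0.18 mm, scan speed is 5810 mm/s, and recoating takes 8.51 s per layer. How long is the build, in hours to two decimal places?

Number of layers: 309 / 0.05 → 6180 (rounded up).
Per-layer scan distance = 5140 / 0.18 = 28555.6 mm.
Per-layer scan time = 28555.6 / 5810 = 4.9149 s.
Time per layer = 4.9149 + 8.51 = 13.4249 s.
6180 layers × 13.4249 s/layer = 82965.882 s, i.e. 23.05 hours.

23.05 hours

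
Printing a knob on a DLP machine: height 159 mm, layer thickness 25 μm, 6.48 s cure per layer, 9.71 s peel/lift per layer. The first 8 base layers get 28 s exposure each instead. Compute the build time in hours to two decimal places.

Number of layers: 159 / 0.025 → 6360 (rounded up).
Base layers: 8 × (28 + 9.71) → 301.68 s.
Regular layers = 6352 × (6.48 + 9.71), so 102838.88 s.
Sum: 301.68 + 102838.88 = 103140.56 s → 28.65 hours.

28.65 hours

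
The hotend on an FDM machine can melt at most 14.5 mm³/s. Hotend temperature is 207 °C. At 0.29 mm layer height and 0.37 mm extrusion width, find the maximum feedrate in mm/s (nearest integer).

Extrusion cross-section = 0.29 × 0.37, so 0.1073 mm².
v_max = Q/A = 14.5/0.1073 = 135.14 mm/s → 135 mm/s.

135 mm/s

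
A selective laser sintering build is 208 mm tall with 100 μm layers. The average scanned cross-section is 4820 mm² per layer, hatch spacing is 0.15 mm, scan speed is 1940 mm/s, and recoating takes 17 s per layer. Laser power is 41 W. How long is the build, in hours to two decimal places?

19.39 hours

Number of layers: 208 / 0.1 → 2080 (rounded up).
Scan path per layer: 4820 / 0.15 → 32133.3 mm.
Laser time per layer = 32133.3 / 1940, so 16.5636 s.
Per-layer time = 16.5636 + 17 = 33.5636 s.
Build time = 2080 × 33.5636 = 69812.288 s = 19.39 hours.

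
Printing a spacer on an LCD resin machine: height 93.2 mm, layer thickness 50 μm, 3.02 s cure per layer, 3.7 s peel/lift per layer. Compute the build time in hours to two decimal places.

Layers = ⌈93.2/0.05⌉ = 1864.
Per-layer time = 3.02 + 3.7 = 6.72 s.
Build time: 1864 × 6.72 s = 12526.08 s, i.e. 3.48 hours.

3.48 hours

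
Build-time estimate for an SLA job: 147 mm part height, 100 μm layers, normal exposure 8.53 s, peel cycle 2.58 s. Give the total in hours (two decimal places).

4.54 hours

Layers = ⌈147/0.1⌉ = 1470.
Cycle time: 8.53 + 2.58 → 11.11 s.
Total = 1470 × 11.11 = 16331.7 s = 4.54 hours.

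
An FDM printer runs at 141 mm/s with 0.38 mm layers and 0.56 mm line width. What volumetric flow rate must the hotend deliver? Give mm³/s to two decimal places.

30.00

Bead cross-section: 0.38 × 0.56 → 0.2128 mm².
Q = v·A = 141 × 0.2128 = 30.00 mm³/s.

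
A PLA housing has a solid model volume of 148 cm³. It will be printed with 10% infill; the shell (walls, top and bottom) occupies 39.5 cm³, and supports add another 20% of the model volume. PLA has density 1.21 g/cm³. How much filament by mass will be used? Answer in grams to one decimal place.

Volume inside the shell: 148 − 39.5 → 108.5 cm³.
Deposited infill = 0.10 × 108.5, so 10.85 cm³.
Support = 0.20 × 148, so 29.6 cm³.
Total printed volume: 39.5 + 10.85 + 29.6 → 79.95 cm³.
Mass = 79.95 × 1.21, so 96.7395 g.

96.7 g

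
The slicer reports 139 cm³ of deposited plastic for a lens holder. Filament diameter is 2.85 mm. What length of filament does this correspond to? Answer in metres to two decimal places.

Filament cross-section = π × (2.85/2)² = 6.3794 mm².
Length = 139 cm³ / 6.3794 mm² = 139000 / 6.3794 = 21788.88 mm = 21.79 m.

21.79 m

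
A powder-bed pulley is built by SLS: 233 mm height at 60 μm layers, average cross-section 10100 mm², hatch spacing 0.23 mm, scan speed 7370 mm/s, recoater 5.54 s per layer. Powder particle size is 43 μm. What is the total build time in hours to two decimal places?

12.41 hours

Layers = ⌈233/0.06⌉ = 3884.
Per-layer scan distance: 10100 / 0.23 → 43913 mm.
Scan time per layer: 43913 / 7370 → 5.9583 s.
Per-layer time = 5.9583 + 5.54 = 11.4983 s.
Total: 3884 × 11.4983 s = 44659.3972 s → 12.41 hours.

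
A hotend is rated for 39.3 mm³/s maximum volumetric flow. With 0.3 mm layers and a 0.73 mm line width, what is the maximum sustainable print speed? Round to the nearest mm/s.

Extrusion cross-section = 0.3 × 0.73, so 0.219 mm².
Max speed = 39.3 / 0.219 = 179.45 ≈ 179 mm/s.

179 mm/s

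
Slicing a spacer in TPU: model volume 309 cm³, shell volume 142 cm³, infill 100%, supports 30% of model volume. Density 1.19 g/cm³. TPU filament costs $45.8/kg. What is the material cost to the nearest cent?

$21.89

Infill region = 309 − 142 = 167 cm³.
Infill volume = 1.00 × 167 = 167 cm³.
Support = 0.30 × 309, so 92.7 cm³.
Total printed volume: 142 + 167 + 92.7 → 401.7 cm³.
Mass: 401.7 × 1.19 → 478.023 g.
At $45.8/kg: 478.023/1000 × 45.8 = $21.89.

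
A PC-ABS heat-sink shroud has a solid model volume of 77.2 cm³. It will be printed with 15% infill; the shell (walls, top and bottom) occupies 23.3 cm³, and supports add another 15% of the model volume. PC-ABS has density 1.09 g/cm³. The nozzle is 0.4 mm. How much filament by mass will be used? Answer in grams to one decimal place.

46.8 g

Interior volume = 77.2 − 23.3, so 53.9 cm³.
Infill deposited = 0.15 × 53.9 = 8.085 cm³.
Support = 0.15 × 77.2 = 11.58 cm³.
Deposited volume = 23.3 + 8.085 + 11.58 = 42.965 cm³.
Mass: 42.965 × 1.09 → 46.83185 g.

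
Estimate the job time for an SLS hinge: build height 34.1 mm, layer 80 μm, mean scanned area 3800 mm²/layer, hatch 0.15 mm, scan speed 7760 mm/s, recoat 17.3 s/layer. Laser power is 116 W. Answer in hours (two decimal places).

Number of layers: 34.1 / 0.08 → 427 (rounded up).
Scan path per layer = 3800 / 0.15, so 25333.3 mm.
Per-layer scan time = 25333.3 / 7760 = 3.2646 s.
Time per layer: 3.2646 + 17.3 → 20.5646 s.
Build time = 427 × 20.5646 = 8781.0842 s = 2.44 hours.

2.44 hours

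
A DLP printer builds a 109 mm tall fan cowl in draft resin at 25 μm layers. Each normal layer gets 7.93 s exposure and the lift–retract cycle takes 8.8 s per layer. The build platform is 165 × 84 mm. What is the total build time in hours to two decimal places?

20.26 hours

Layer count = ceil(109 / 0.025) = 4360.
Per-layer time: 7.93 + 8.8 → 16.73 s.
Build time: 4360 × 16.73 s = 72942.8 s, i.e. 20.26 hours.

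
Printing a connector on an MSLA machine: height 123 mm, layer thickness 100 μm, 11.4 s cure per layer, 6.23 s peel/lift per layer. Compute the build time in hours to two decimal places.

Number of layers: 123 / 0.1 → 1230 (rounded up).
Cycle time = 11.4 + 6.23, so 17.63 s.
Build time: 1230 × 17.63 s = 21684.9 s, i.e. 6.02 hours.

6.02 hours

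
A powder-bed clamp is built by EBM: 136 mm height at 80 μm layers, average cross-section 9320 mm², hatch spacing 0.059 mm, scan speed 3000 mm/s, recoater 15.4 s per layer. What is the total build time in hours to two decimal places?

32.14 hours

Number of layers: 136 / 0.08 → 1700 (rounded up).
Per-layer scan distance = 9320 / 0.059 = 157966.1 mm.
Scan time per layer = 157966.1 / 3000, so 52.6554 s.
Time per layer = 52.6554 + 15.4 = 68.0554 s.
1700 layers × 68.0554 s/layer = 115694.18 s, i.e. 32.14 hours.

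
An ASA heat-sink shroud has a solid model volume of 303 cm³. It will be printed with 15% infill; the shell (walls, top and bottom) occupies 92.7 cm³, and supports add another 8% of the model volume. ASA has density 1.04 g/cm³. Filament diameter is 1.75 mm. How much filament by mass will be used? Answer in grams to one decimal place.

Infill region = 303 − 92.7, so 210.3 cm³.
Infill volume: 0.15 × 210.3 → 31.545 cm³.
Support: 0.08 × 303 → 24.24 cm³.
Deposited volume = 92.7 + 31.545 + 24.24, so 148.485 cm³.
Mass = 148.485 × 1.04, so 154.4244 g.

154.4 g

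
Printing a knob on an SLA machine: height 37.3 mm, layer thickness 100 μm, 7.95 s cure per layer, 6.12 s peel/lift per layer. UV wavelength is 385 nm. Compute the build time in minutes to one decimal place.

87.5 minutes

Number of layers: 37.3 / 0.1 → 373 (rounded up).
Each layer takes = 7.95 + 6.12 = 14.07 s.
Total = 373 × 14.07 = 5248.11 s = 87.5 minutes.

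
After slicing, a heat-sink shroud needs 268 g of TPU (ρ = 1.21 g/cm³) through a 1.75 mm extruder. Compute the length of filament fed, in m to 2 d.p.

Volume = 268 g / 1.21 g·cm⁻³ = 221.4876 cm³ = 221487.6 mm³.
A = π r² = π × 0.875² = 2.4053 mm².
Length = 221487.6 / 2.4053 = 92083.15 mm = 92.08 m.

92.08 m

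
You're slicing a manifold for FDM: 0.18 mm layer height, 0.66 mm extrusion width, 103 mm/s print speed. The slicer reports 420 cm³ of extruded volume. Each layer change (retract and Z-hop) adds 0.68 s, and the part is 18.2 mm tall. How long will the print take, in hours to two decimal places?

Line area = 0.18 × 0.66 = 0.1188 mm².
Toolpath length = 420 cm³ / 0.1188 mm² = 420000 / 0.1188 = 3535353.5 mm.
Time extruding: 3535353.5 / 103 → 34323.8 s.
Number of layers: 18.2 / 0.18 → 102 (rounded up).
Non-print overhead: 102 × 0.68 → 69.36 s.
Total = 34323.8 + 69.36 = 34393.16 s = 9.55 hours.

9.55 hours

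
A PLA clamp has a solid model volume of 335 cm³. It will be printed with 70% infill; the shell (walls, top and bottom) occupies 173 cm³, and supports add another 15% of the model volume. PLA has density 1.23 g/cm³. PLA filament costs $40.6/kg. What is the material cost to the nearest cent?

Infill region = 335 − 173, so 162 cm³.
Infill volume = 0.70 × 162 = 113.4 cm³.
Support = 0.15 × 335 = 50.25 cm³.
Total printed volume = 173 + 113.4 + 50.25 = 336.65 cm³.
Mass = 336.65 × 1.23 = 414.0795 g.
Cost = 414.0795 g / 1000 × $40.6/kg = $16.81.

$16.81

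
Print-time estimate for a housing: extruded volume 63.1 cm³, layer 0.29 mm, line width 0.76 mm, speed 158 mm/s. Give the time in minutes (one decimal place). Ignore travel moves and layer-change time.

Bead cross-section = 0.29 × 0.76, so 0.2204 mm².
Total extruded path = 63100/0.2204 = 286297.6 mm.
Print-move time: 286297.6 / 158 → 1812 s.
1812 s = 30.2 minutes.

30.2 minutes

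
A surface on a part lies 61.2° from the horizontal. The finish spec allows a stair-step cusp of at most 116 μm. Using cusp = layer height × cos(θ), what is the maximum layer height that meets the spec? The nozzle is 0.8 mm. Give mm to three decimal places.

0.241 mm

t = h_c / cos θ = 0.116 / 0.4818 = 0.241 mm.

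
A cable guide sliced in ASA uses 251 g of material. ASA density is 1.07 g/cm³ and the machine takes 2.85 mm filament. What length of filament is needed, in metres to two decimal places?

36.77 m

Volume = 251 g / 1.07 g·cm⁻³ = 234.5794 cm³ = 234579.4 mm³.
A = π r² = π × 1.425² = 6.3794 mm².
L = V/A = 234579.4/6.3794 = 36771.39 mm → 36.77 m.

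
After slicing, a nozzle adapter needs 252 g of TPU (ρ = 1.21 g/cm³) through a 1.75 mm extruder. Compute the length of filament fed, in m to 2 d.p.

Volume = 252 g / 1.21 g·cm⁻³ = 208.2645 cm³ = 208264.5 mm³.
Filament cross-section = π × (1.75/2)² = 2.4053 mm².
L = V/A = 208264.5/2.4053 = 86585.66 mm → 86.59 m.

86.59 m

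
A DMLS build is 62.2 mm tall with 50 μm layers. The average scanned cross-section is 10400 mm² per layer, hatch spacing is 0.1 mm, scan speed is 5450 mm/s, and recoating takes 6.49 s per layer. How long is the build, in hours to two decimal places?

Number of layers: 62.2 / 0.05 → 1244 (rounded up).
Scan path per layer = 10400 / 0.1, so 104000 mm.
Per-layer scan time = 104000 / 5450 = 19.0826 s.
Per-layer time = 19.0826 + 6.49 = 25.5726 s.
Build time = 1244 × 25.5726 = 31812.3144 s = 8.84 hours.

8.84 hours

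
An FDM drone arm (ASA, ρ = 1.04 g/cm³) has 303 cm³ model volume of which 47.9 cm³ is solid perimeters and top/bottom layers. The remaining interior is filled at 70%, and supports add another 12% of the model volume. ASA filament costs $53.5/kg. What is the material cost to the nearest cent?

$14.62

Infill region = 303 − 47.9, so 255.1 cm³.
Deposited infill = 0.70 × 255.1 = 178.57 cm³.
Support = 0.12 × 303, so 36.36 cm³.
Total printed volume = 47.9 + 178.57 + 36.36, so 262.83 cm³.
Mass = 262.83 × 1.04, so 273.3432 g.
At $53.5/kg: 273.3432/1000 × 53.5 = $14.62.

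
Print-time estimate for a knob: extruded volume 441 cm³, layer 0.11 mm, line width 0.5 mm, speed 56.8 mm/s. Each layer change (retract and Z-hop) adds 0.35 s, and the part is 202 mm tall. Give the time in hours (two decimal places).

Bead cross-section = 0.11 × 0.5 = 0.055 mm².
Total extruded path = 441000/0.055 = 8018181.8 mm.
Print-move time = 8018181.8 / 56.8 = 141165.2 s.
Number of layers: 202 / 0.11 → 1837 (rounded up).
Layer-change overhead = 1837 × 0.35 = 642.95 s.
Altogether 141165.2 + 642.95 = 141808.15 s, i.e. 39.39 hours.

39.39 hours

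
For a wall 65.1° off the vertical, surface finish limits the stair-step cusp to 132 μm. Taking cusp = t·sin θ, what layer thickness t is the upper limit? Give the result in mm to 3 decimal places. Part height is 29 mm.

Layer height = cusp / sin(65.1°) = 0.132 / 0.9070 = 0.146 mm.

0.146 mm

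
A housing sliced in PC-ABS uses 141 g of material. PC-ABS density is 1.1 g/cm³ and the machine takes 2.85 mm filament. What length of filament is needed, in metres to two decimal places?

Extruded volume: 141/1.1 = 128.1818 cm³ (128181.8 mm³).
A = π r² = π × 1.425² = 6.3794 mm².
Length = 128181.8 / 6.3794 = 20093.08 mm = 20.09 m.

20.09 m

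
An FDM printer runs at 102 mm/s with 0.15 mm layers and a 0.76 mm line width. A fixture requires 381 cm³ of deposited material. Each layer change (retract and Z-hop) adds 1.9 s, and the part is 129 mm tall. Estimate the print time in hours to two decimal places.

9.56 hours

Line area = 0.15 × 0.76, so 0.114 mm².
Toolpath length = 381 cm³ / 0.114 mm² = 381000 / 0.114 = 3342105.3 mm.
Time extruding = 3342105.3 / 102, so 32765.7 s.
Number of layers: 129 / 0.15 → 860 (rounded up).
Z-hop total = 860 × 1.9, so 1634 s.
Altogether 32765.7 + 1634 = 34399.7 s, i.e. 9.56 hours.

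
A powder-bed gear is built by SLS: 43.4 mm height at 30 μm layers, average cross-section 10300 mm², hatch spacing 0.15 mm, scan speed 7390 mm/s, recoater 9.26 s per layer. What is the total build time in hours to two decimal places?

Layer count = ceil(43.4 / 0.03) = 1447.
Hatch length per layer: 10300 / 0.15 → 68666.7 mm.
Scan time per layer = 68666.7 / 7390, so 9.2918 s.
Per-layer time = 9.2918 + 9.26 = 18.5518 s.
Total: 1447 × 18.5518 s = 26844.4546 s → 7.46 hours.

7.46 hours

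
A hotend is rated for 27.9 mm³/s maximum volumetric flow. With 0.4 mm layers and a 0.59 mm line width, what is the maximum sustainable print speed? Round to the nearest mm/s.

118 mm/s

Bead cross-section = 0.4 × 0.59 = 0.236 mm².
v_max = Q/A = 27.9/0.236 = 118.22 mm/s → 118 mm/s.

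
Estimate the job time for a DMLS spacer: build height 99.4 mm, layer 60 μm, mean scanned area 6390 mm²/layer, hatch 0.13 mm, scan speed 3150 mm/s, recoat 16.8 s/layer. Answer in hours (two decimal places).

Number of layers: 99.4 / 0.06 → 1657 (rounded up).
Hatch length per layer = 6390 / 0.13 = 49153.8 mm.
Scan time per layer: 49153.8 / 3150 → 15.6044 s.
Per-layer time: 15.6044 + 16.8 → 32.4044 s.
Total: 1657 × 32.4044 s = 53694.0908 s → 14.92 hours.

14.92 hours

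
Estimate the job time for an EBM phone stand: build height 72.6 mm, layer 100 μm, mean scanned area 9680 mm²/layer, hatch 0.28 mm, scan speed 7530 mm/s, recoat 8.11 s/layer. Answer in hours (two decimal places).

2.56 hours

Number of layers: 72.6 / 0.1 → 726 (rounded up).
Scan path per layer = 9680 / 0.28 = 34571.4 mm.
Scan time per layer = 34571.4 / 7530 = 4.5912 s.
Layer cycle = 4.5912 + 8.11, so 12.7012 s.
726 layers × 12.7012 s/layer = 9221.0712 s, i.e. 2.56 hours.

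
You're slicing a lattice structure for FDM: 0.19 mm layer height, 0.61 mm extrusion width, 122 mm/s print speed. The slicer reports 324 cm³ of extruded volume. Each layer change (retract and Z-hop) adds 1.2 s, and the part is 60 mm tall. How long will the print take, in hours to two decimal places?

6.47 hours

Line area = 0.19 × 0.61 = 0.1159 mm².
Toolpath length = 324 cm³ / 0.1159 mm² = 324000 / 0.1159 = 2795513.4 mm.
Print-move time: 2795513.4 / 122 → 22914 s.
Layers = ⌈60/0.19⌉ = 316.
Z-hop total: 316 × 1.2 → 379.2 s.
Altogether 22914 + 379.2 = 23293.2 s, i.e. 6.47 hours.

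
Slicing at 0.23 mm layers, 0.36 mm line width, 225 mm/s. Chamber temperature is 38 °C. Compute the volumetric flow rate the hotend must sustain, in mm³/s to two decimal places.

Bead cross-section = 0.23 × 0.36 = 0.0828 mm².
Volumetric flow = 225 × 0.0828 = 18.63 mm³/s.

18.63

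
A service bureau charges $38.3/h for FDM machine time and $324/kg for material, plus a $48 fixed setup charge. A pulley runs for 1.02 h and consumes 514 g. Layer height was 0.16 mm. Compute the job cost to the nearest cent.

Time charge = 38.3 × 1.02, so $39.066.
Material cost: 324 × 514/1000 → $166.536.
Adding setup: 39.066 + 166.536 + 48 → 253.602 ≈ $253.60.

$253.60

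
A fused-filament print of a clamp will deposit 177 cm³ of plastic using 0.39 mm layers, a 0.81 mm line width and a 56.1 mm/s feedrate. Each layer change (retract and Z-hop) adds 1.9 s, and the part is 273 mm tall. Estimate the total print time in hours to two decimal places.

3.14 hours

Line area = 0.39 × 0.81, so 0.3159 mm².
Path length: 177000 mm³ / 0.3159 mm² → 560303.9 mm.
Time extruding = 560303.9 / 56.1 = 9987.6 s.
Layer count = ceil(273 / 0.39) = 700.
Z-hop total = 700 × 1.9 = 1330 s.
Total = 9987.6 + 1330 = 11317.6 s = 3.14 hours.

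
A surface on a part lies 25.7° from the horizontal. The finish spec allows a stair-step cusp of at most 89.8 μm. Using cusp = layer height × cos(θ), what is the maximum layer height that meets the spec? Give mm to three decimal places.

0.100 mm

Layer height = cusp / cos(25.7°) = 0.0898 / 0.9011 = 0.100 mm.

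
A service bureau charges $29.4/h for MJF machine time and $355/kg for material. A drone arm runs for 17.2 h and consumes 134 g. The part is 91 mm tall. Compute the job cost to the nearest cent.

$553.25

Machine cost = 29.4 × 17.2, so $505.68.
Feedstock cost = 355 × 134/1000, so $47.57.
Total = 505.68 + 47.57 = $553.25.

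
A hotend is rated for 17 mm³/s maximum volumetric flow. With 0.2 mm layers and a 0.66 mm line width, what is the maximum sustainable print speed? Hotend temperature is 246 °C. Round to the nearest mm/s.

Bead cross-section = 0.2 × 0.66, so 0.132 mm².
Max speed = 17 / 0.132 = 128.79 ≈ 129 mm/s.

129 mm/s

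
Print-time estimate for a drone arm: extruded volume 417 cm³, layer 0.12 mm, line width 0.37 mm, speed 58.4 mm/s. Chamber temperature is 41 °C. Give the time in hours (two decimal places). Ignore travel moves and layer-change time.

44.67 hours

Bead cross-section = 0.12 × 0.37, so 0.0444 mm².
Path length: 417000 mm³ / 0.0444 mm² → 9391891.9 mm.
Print-move time = 9391891.9 / 58.4, so 160820.1 s.
Converting: 160820.1 s = 44.67 hours.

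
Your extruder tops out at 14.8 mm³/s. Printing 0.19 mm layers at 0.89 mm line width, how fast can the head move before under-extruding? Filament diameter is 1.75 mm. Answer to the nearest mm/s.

88 mm/s

A = 0.19 × 0.89, so 0.1691 mm².
Max speed = 14.8 / 0.1691 = 87.52 ≈ 88 mm/s.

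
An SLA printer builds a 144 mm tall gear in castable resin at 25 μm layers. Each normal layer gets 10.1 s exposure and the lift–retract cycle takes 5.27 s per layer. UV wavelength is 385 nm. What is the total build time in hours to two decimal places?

Layers = ⌈144/0.025⌉ = 5760.
Cycle time: 10.1 + 5.27 → 15.37 s.
Total = 5760 × 15.37 = 88531.2 s = 24.59 hours.

24.59 hours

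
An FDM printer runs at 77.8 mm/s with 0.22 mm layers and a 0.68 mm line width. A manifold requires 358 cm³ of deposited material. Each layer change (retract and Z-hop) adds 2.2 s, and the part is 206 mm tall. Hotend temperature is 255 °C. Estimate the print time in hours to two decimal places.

Bead cross-section: 0.22 × 0.68 → 0.1496 mm².
Path length: 358000 mm³ / 0.1496 mm² → 2393048.1 mm.
Extrusion time = 2393048.1 / 77.8 = 30759 s.
Layers = ⌈206/0.22⌉ = 937.
Z-hop total = 937 × 2.2 = 2061.4 s.
Total = 30759 + 2061.4 = 32820.4 s = 9.12 hours.

9.12 hours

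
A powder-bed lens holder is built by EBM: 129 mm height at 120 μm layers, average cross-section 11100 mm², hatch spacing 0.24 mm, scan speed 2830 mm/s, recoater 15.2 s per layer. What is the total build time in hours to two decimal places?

9.42 hours

Layer count = ceil(129 / 0.12) = 1075.
Per-layer scan distance = 11100 / 0.24, so 46250 mm.
Scan time per layer = 46250 / 2830, so 16.3428 s.
Time per layer = 16.3428 + 15.2 = 31.5428 s.
Total: 1075 × 31.5428 s = 33908.51 s → 9.42 hours.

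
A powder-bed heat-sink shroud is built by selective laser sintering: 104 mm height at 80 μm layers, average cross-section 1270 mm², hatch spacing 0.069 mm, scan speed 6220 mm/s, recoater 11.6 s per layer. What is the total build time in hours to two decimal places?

Number of layers: 104 / 0.08 → 1300 (rounded up).
Scan path per layer = 1270 / 0.069 = 18405.8 mm.
Per-layer scan time: 18405.8 / 6220 → 2.9591 s.
Time per layer = 2.9591 + 11.6, so 14.5591 s.
Build time = 1300 × 14.5591 = 18926.83 s = 5.26 hours.

5.26 hours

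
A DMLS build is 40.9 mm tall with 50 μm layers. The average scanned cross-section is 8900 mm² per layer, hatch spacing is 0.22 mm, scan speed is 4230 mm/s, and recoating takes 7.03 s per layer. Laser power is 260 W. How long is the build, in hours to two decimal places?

3.77 hours

Number of layers: 40.9 / 0.05 → 818 (rounded up).
Scan path per layer = 8900 / 0.22 = 40454.5 mm.
Laser time per layer: 40454.5 / 4230 → 9.5637 s.
Layer cycle: 9.5637 + 7.03 → 16.5937 s.
Build time = 818 × 16.5937 = 13573.6466 s = 3.77 hours.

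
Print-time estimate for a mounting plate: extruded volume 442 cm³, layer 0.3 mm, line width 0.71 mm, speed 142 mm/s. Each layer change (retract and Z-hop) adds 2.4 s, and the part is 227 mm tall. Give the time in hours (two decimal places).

Extrusion cross-section: 0.3 × 0.71 → 0.213 mm².
Path length: 442000 mm³ / 0.213 mm² → 2075117.4 mm.
Print-move time: 2075117.4 / 142 → 14613.5 s.
Layer count = ceil(227 / 0.3) = 757.
Layer-change overhead: 757 × 2.4 → 1816.8 s.
Total = 14613.5 + 1816.8 = 16430.3 s = 4.56 hours.

4.56 hours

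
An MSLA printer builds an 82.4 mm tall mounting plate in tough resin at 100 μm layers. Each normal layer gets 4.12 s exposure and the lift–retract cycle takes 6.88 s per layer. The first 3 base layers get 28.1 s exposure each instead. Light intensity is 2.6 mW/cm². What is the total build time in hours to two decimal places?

2.54 hours

Layer count = ceil(82.4 / 0.1) = 824.
Burn-in layers = 3 × (28.1 + 6.88) = 104.94 s.
Remaining layers = 821 × (4.12 + 6.88), so 9031 s.
Total = 104.94 + 9031 = 9135.94 s = 2.54 hours.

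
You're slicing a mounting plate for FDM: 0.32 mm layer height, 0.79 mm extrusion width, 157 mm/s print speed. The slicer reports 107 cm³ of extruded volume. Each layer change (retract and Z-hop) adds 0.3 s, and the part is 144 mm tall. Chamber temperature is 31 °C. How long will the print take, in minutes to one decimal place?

Extrusion cross-section = 0.32 × 0.79 = 0.2528 mm².
Total extruded path = 107000/0.2528 = 423259.5 mm.
Print-move time = 423259.5 / 157 = 2695.9 s.
Layers = ⌈144/0.32⌉ = 450.
Layer-change overhead = 450 × 0.3, so 135 s.
Total = 2695.9 + 135 = 2830.9 s = 47.2 minutes.

47.2 minutes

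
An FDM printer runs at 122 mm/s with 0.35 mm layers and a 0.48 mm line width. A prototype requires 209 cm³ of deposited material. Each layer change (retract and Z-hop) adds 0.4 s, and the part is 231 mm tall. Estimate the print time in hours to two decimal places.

2.91 hours

Bead cross-section = 0.35 × 0.48 = 0.168 mm².
Total extruded path = 209000/0.168 = 1244047.6 mm.
Extrusion time: 1244047.6 / 122 → 10197.1 s.
Layers = ⌈231/0.35⌉ = 660.
Z-hop total = 660 × 0.4, so 264 s.
Altogether 10197.1 + 264 = 10461.1 s, i.e. 2.91 hours.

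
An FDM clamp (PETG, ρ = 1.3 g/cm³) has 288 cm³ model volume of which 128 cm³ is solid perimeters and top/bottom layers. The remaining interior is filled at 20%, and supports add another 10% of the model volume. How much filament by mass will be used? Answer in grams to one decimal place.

245.4 g

Volume inside the shell: 288 − 128 → 160 cm³.
Infill volume = 0.20 × 160, so 32 cm³.
Support = 0.10 × 288 = 28.8 cm³.
Deposited volume = 128 + 32 + 28.8, so 188.8 cm³.
Mass = 188.8 × 1.3, so 245.44 g.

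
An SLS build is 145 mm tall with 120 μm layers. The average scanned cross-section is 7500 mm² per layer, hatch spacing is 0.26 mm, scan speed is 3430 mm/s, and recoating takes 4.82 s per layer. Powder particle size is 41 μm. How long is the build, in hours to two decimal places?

4.44 hours

Layers = ⌈145/0.12⌉ = 1209.
Scan path per layer = 7500 / 0.26, so 28846.2 mm.
Per-layer scan time = 28846.2 / 3430, so 8.41 s.
Per-layer time: 8.41 + 4.82 → 13.23 s.
Total: 1209 × 13.23 s = 15995.07 s → 4.44 hours.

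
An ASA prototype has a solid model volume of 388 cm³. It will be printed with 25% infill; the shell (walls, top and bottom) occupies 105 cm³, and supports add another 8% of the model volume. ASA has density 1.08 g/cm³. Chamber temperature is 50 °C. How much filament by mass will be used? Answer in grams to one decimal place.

Volume inside the shell = 388 − 105, so 283 cm³.
Infill deposited: 0.25 × 283 → 70.75 cm³.
Support = 0.08 × 388, so 31.04 cm³.
Total printed volume = 105 + 70.75 + 31.04, so 206.79 cm³.
Mass = 206.79 × 1.08 = 223.3332 g.

223.3 g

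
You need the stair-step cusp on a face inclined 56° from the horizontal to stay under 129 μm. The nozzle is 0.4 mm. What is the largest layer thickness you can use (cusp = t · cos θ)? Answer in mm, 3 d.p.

0.231 mm

t = h_c / cos θ = 0.129 / 0.5592 = 0.231 mm.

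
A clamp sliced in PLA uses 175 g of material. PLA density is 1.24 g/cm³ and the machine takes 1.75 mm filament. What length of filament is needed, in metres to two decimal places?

Volume = 175 g / 1.24 g·cm⁻³ = 141.129 cm³ = 141129 mm³.
Filament cross-section = π × (1.75/2)² = 2.4053 mm².
L = V/A = 141129/2.4053 = 58674.18 mm → 58.67 m.

58.67 m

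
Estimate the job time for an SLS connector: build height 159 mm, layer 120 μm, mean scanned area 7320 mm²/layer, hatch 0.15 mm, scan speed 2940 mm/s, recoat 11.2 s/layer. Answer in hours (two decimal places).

10.23 hours

Layers = ⌈159/0.12⌉ = 1325.
Scan path per layer: 7320 / 0.15 → 48800 mm.
Per-layer scan time = 48800 / 2940 = 16.5986 s.
Layer cycle = 16.5986 + 11.2, so 27.7986 s.
Build time = 1325 × 27.7986 = 36833.145 s = 10.23 hours.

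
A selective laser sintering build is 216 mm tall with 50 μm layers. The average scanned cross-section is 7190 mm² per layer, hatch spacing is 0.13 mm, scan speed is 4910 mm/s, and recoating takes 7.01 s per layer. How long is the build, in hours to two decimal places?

Number of layers: 216 / 0.05 → 4320 (rounded up).
Per-layer scan distance: 7190 / 0.13 → 55307.7 mm.
Scan time per layer = 55307.7 / 4910 = 11.2643 s.
Layer cycle: 11.2643 + 7.01 → 18.2743 s.
4320 layers × 18.2743 s/layer = 78944.976 s, i.e. 21.93 hours.

21.93 hours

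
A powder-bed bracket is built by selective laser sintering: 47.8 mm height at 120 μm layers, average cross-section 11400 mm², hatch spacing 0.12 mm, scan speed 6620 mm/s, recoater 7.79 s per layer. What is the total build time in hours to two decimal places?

Number of layers: 47.8 / 0.12 → 399 (rounded up).
Scan path per layer = 11400 / 0.12, so 95000 mm.
Laser time per layer: 95000 / 6620 → 14.3505 s.
Layer cycle = 14.3505 + 7.79 = 22.1405 s.
Build time = 399 × 22.1405 = 8834.0595 s = 2.45 hours.

2.45 hours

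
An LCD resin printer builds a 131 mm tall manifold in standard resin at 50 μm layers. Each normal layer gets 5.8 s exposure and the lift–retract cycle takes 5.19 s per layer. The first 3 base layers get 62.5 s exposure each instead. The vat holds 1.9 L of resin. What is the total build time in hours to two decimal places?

Layer count = ceil(131 / 0.05) = 2620.
Burn-in layers = 3 × (62.5 + 5.19), so 203.07 s.
Normal layers: 2617 × (5.8 + 5.19) → 28760.83 s.
Total = 203.07 + 28760.83 = 28963.9 s = 8.05 hours.

8.05 hours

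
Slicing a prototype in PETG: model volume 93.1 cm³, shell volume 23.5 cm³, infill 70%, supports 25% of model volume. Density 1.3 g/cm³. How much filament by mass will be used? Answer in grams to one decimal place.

124.1 g

Volume inside the shell = 93.1 − 23.5 = 69.6 cm³.
Infill deposited = 0.70 × 69.6 = 48.72 cm³.
Support = 0.25 × 93.1 = 23.275 cm³.
Total printed volume = 23.5 + 48.72 + 23.275 = 95.495 cm³.
Mass: 95.495 × 1.3 → 124.1435 g.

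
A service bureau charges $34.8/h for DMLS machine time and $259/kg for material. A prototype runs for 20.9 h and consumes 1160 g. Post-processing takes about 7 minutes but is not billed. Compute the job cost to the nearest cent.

$1027.76

Machine cost = 34.8 × 20.9 = $727.32.
Material charge = 259 × 1160/1000 = $300.44.
Total = 727.32 + 300.44 = $1027.76.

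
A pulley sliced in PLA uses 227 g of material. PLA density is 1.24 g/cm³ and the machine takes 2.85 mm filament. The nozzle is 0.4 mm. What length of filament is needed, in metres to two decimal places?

Extruded volume: 227/1.24 = 183.0645 cm³ (183064.5 mm³).
Filament cross-section = π × (2.85/2)² = 6.3794 mm².
L = V/A = 183064.5/6.3794 = 28696.19 mm → 28.70 m.

28.70 m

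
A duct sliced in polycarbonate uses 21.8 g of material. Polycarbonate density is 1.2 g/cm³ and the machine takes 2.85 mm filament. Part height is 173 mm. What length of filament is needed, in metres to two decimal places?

Volume = 21.8 g / 1.2 g·cm⁻³ = 18.1667 cm³ = 18166.7 mm³.
Filament cross-section = π × (2.85/2)² = 6.3794 mm².
Length = 18166.7 / 6.3794 = 2847.71 mm = 2.85 m.

2.85 m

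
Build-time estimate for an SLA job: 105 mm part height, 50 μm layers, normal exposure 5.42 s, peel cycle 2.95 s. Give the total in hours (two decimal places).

Number of layers: 105 / 0.05 → 2100 (rounded up).
Cycle time: 5.42 + 2.95 → 8.37 s.
Total = 2100 × 8.37 = 17577 s = 4.88 hours.

4.88 hours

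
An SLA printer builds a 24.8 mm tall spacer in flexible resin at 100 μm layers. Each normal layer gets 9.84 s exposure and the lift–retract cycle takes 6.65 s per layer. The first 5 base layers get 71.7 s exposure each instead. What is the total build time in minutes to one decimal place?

73.3 minutes

Layer count = ceil(24.8 / 0.1) = 248.
Burn-in layers: 5 × (71.7 + 6.65) → 391.75 s.
Remaining layers: 243 × (9.84 + 6.65) → 4007.07 s.
Sum: 391.75 + 4007.07 = 4398.82 s → 73.3 minutes.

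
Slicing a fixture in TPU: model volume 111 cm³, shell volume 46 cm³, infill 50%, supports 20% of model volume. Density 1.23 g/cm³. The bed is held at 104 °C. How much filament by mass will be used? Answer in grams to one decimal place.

Volume inside the shell = 111 − 46, so 65 cm³.
Infill deposited = 0.50 × 65 = 32.5 cm³.
Support = 0.20 × 111, so 22.2 cm³.
Total printed volume = 46 + 32.5 + 22.2, so 100.7 cm³.
Mass = 100.7 × 1.23, so 123.861 g.

123.9 g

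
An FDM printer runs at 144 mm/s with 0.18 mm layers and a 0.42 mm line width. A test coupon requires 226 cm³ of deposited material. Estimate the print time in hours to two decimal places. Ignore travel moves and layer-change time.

5.77 hours

Extrusion cross-section = 0.18 × 0.42 = 0.0756 mm².
Toolpath length = 226 cm³ / 0.0756 mm² = 226000 / 0.0756 = 2989418 mm.
Print-move time = 2989418 / 144, so 20759.8 s.
In the requested units: 20759.8 s = 5.77 hours.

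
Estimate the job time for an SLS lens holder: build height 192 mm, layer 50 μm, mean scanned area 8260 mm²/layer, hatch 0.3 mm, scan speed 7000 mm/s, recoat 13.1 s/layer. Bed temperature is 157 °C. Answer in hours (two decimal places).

Layers = ⌈192/0.05⌉ = 3840.
Scan path per layer = 8260 / 0.3, so 27533.3 mm.
Per-layer scan time = 27533.3 / 7000, so 3.9333 s.
Layer cycle = 3.9333 + 13.1 = 17.0333 s.
3840 layers × 17.0333 s/layer = 65407.872 s, i.e. 18.17 hours.

18.17 hours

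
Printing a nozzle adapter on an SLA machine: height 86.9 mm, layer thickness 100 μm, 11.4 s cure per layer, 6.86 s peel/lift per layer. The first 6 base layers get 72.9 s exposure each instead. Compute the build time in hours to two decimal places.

4.51 hours

Number of layers: 86.9 / 0.1 → 869 (rounded up).
Bottom layers: 6 × (72.9 + 6.86) → 478.56 s.
Normal layers: 863 × (11.4 + 6.86) → 15758.38 s.
Total = 478.56 + 15758.38 = 16236.94 s = 4.51 hours.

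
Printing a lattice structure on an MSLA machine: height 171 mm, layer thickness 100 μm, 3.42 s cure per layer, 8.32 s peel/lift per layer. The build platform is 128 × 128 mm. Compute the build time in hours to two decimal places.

Layer count = ceil(171 / 0.1) = 1710.
Cycle time: 3.42 + 8.32 → 11.74 s.
Build time: 1710 × 11.74 s = 20075.4 s, i.e. 5.58 hours.

5.58 hours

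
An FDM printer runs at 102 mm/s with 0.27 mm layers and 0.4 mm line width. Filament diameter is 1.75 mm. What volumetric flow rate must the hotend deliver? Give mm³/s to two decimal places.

Bead cross-section = 0.27 × 0.4, so 0.108 mm².
Q = v·A = 102 × 0.108 = 11.02 mm³/s.

11.02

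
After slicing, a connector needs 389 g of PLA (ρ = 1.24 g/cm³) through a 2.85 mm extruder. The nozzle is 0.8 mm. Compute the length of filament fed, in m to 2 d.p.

49.18 m

Extruded volume: 389/1.24 = 313.7097 cm³ (313709.7 mm³).
A = π r² = π × 1.425² = 6.3794 mm².
Length = 313709.7 / 6.3794 = 49175.42 mm = 49.18 m.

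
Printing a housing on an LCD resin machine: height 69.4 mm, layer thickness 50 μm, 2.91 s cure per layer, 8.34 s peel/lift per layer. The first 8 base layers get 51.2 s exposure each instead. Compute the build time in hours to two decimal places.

Layer count = ceil(69.4 / 0.05) = 1388.
Burn-in layers = 8 × (51.2 + 8.34), so 476.32 s.
Regular layers = 1380 × (2.91 + 8.34), so 15525 s.
Sum: 476.32 + 15525 = 16001.32 s → 4.44 hours.

4.44 hours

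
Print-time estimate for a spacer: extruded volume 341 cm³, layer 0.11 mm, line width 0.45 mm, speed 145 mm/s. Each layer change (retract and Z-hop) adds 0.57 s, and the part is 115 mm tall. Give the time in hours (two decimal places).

Bead cross-section = 0.11 × 0.45, so 0.0495 mm².
Total extruded path = 341000/0.0495 = 6888888.9 mm.
Time extruding = 6888888.9 / 145, so 47509.6 s.
Layer count = ceil(115 / 0.11) = 1046.
Layer-change overhead = 1046 × 0.57, so 596.22 s.
Total = 47509.6 + 596.22 = 48105.82 s = 13.36 hours.

13.36 hours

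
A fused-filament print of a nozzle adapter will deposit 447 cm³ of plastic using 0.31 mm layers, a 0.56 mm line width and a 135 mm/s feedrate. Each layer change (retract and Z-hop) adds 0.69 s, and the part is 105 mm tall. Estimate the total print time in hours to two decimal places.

Extrusion cross-section = 0.31 × 0.56, so 0.1736 mm².
Total extruded path = 447000/0.1736 = 2574884.8 mm.
Time extruding = 2574884.8 / 135 = 19073.2 s.
Layers = ⌈105/0.31⌉ = 339.
Z-hop total = 339 × 0.69 = 233.91 s.
Altogether 19073.2 + 233.91 = 19307.11 s, i.e. 5.36 hours.

5.36 hours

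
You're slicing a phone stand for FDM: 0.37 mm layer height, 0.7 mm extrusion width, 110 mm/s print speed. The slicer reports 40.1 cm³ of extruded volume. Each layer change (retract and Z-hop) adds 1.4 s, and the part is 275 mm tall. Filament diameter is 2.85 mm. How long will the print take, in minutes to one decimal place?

Line area = 0.37 × 0.7, so 0.259 mm².
Toolpath length = 40.1 cm³ / 0.259 mm² = 40100 / 0.259 = 154826.3 mm.
Time extruding = 154826.3 / 110, so 1407.5 s.
Layer count = ceil(275 / 0.37) = 744.
Z-hop total = 744 × 1.4 = 1041.6 s.
Total = 1407.5 + 1041.6 = 2449.1 s = 40.8 minutes.

40.8 minutes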